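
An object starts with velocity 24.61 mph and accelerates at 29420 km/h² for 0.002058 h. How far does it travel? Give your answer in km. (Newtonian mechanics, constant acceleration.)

v₀ = 24.61 mph × 0.44704 = 11.0017 m/s
a = 29420 km/h² × 7.716049382716049e-05 = 2.27006 m/s²
t = 0.002058 h × 3600.0 = 7.4088 s
d = v₀ × t + ½ × a × t² = 11.0017 × 7.4088 + 0.5 × 2.27006 × 7.4088² = 143.812 m
d = 143.812 m / 1000.0 = 0.1438 km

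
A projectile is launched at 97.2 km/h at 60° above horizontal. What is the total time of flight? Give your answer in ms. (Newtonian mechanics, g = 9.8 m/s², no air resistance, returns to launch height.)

v₀ = 97.2 km/h × 0.2777777777777778 = 27.0 m/s
T = 2 × v₀ × sin(θ) / g = 2 × 27.0 × sin(60°) / 9.8 = 2 × 27.0 × 0.866025 / 9.8 = 4.77197 s
T = 4.77197 s / 0.001 = 4772 ms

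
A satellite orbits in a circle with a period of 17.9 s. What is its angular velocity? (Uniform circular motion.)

ω = 2π/T = 2π/17.9 = 0.351 rad/s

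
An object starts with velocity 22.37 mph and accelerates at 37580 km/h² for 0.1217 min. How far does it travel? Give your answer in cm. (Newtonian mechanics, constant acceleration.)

v₀ = 22.37 mph × 0.44704 = 10.0003 m/s
a = 37580 km/h² × 7.716049382716049e-05 = 2.89969 m/s²
t = 0.1217 min × 60.0 = 7.302 s
d = v₀ × t + ½ × a × t² = 10.0003 × 7.302 + 0.5 × 2.89969 × 7.302² = 150.327 m
d = 150.327 m / 0.01 = 15030 cm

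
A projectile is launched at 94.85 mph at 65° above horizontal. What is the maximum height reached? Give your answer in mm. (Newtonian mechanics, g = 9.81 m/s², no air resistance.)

v₀ = 94.85 mph × 0.44704 = 42.4017 m/s
H = v₀² × sin²(θ) / (2g) = 42.4017² × sin(65°)² / (2 × 9.81) = 1797.9 × 0.821394 / 19.62 = 75.2693 m
H = 75.2693 m / 0.001 = 75270 mm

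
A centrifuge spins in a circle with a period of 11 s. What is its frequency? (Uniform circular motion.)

f = 1/T = 1/11 = 0.0909 Hz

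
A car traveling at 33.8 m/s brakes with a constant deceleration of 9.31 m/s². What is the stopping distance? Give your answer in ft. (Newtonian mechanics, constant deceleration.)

d = v₀² / (2a) = 33.8² / (2 × 9.31) = 1142.44 / 18.62 = 61.3555 m
d = 61.3555 m / 0.3048 = 201.3 ft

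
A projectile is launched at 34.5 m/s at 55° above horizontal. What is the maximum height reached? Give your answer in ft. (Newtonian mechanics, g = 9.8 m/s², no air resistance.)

H = v₀² × sin²(θ) / (2g) = 34.5² × sin(55°)² / (2 × 9.8) = 1190.25 × 0.67101 / 19.6 = 40.7485 m
H = 40.7485 m / 0.3048 = 133.7 ft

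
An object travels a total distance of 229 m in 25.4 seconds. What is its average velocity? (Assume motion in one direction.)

v_avg = Δd / Δt = 229 / 25.4 = 9.02 m/s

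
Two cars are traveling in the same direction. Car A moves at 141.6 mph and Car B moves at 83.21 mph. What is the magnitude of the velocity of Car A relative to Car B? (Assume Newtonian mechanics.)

v_rel = |v_A - v_B| = |141.6 - 83.21| = 58.39 mph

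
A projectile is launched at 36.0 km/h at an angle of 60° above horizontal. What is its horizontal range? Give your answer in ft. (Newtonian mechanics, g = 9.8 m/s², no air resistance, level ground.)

v₀ = 36.0 km/h × 0.2777777777777778 = 10.0 m/s
R = v₀² × sin(2θ) / g = 10.0² × sin(2 × 60°) / 9.8 = 100.0 × 0.866025 / 9.8 = 8.83699 m
R = 8.83699 m / 0.3048 = 28.99 ft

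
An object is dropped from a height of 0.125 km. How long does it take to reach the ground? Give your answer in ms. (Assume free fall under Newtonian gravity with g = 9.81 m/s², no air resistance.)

h = 0.125 km × 1000.0 = 125.0 m
t = √(2h/g) = √(2 × 125.0 / 9.81) = 5.04819 s
t = 5.04819 s / 0.001 = 5048 ms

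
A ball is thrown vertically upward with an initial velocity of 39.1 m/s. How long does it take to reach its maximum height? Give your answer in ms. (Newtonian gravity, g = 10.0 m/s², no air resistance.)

t_up = v₀ / g = 39.1 / 10.0 = 3.91 s
t_up = 3.91 s / 0.001 = 3910 ms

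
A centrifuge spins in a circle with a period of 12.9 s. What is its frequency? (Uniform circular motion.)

f = 1/T = 1/12.9 = 0.0775 Hz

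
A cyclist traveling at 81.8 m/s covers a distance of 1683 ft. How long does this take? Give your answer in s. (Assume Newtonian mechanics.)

d = 1683 ft × 0.3048 = 512.978 m
t = d / v = 512.978 / 81.8 = 6.271 s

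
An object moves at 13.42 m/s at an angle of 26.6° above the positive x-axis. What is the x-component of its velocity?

vₓ = v cos(θ) = 13.42 × cos(26.6°) = 12.0 m/s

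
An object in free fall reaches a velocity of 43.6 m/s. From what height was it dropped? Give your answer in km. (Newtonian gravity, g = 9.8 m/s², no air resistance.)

h = v² / (2g) = 43.6² / (2 × 9.8) = 96.9878 m
h = 96.9878 m / 1000.0 = 0.09699 km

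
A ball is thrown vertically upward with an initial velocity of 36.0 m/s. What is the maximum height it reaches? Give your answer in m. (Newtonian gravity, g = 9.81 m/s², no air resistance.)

h_max = v₀² / (2g) = 36.0² / (2 × 9.81) = 1296.0 / 19.62 = 66.06 m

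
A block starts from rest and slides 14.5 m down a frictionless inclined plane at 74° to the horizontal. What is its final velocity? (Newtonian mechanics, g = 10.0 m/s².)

a = g sin(θ) = 10.0 × sin(74°) = 9.6126 m/s²
v = √(2ad) = √(2 × 9.6126 × 14.5) = 16.7 m/s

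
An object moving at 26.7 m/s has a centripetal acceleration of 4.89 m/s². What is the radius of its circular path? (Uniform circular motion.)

r = v²/a_c = 26.7²/4.89 = 145.79 m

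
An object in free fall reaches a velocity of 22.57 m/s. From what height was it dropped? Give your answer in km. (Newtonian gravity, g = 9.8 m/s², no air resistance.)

h = v² / (2g) = 22.57² / (2 × 9.8) = 25.99 m
h = 25.99 m / 1000.0 = 0.02599 km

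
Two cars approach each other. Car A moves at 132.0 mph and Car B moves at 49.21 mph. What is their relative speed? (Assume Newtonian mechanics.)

v_rel = v_A + v_B = 132.0 + 49.21 = 181.21 mph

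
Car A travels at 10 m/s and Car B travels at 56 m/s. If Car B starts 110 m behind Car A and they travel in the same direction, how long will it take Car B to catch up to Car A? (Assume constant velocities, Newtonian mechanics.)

Relative speed: v_rel = 56 - 10 = 46 m/s
Time to catch: t = d₀/v_rel = 110/46 = 2.39 s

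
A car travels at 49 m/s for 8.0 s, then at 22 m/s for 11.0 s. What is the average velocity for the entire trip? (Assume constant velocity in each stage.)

d₁ = v₁t₁ = 49 × 8.0 = 392.0 m
d₂ = v₂t₂ = 22 × 11.0 = 242.0 m
d_total = 634.0 m, t_total = 19.0 s
v_avg = d_total/t_total = 634.0/19.0 = 33.37 m/s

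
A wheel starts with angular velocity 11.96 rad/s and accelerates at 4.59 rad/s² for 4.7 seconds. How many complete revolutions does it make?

θ = ω₀t + ½αt² = 11.96×4.7 + ½×4.59×4.7² = 106.90855 rad
Total revolutions = θ/(2π) = 106.90855/(2π) = 17.02
Complete revolutions = ⌊17.02⌋ = 17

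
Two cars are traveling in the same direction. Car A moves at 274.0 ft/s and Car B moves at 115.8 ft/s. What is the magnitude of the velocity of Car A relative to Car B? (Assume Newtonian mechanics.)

v_rel = |v_A - v_B| = |274.0 - 115.8| = 158.2 ft/s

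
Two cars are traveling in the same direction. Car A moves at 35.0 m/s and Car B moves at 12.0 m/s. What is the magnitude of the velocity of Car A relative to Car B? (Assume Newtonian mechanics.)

v_rel = |v_A - v_B| = |35.0 - 12.0| = 23.0 m/s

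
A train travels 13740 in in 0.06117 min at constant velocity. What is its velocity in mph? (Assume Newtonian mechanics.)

d = 13740 in × 0.0254 = 348.996 m
t = 0.06117 min × 60.0 = 3.6702 s
v = d / t = 348.996 / 3.6702 = 95.0891 m/s
v = 95.0891 m/s / 0.44704 = 212.7 mph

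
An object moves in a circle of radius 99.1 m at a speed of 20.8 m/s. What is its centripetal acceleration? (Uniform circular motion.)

a_c = v²/r = 20.8²/99.1 = 432.64/99.1 = 4.37 m/s²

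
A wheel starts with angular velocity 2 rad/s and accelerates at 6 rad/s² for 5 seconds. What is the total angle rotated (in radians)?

θ = ω₀t + ½αt² = 2×5 + ½×6×5² = 85.0 rad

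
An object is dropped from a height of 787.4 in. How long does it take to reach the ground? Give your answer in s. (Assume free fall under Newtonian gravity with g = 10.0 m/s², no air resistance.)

h = 787.4 in × 0.0254 = 20.0 m
t = √(2h/g) = √(2 × 20.0 / 10.0) = 2.0 s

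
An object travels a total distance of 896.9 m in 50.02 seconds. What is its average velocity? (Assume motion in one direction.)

v_avg = Δd / Δt = 896.9 / 50.02 = 17.93 m/s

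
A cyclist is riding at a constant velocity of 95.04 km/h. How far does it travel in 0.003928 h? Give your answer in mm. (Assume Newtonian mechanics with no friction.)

v = 95.04 km/h × 0.2777777777777778 = 26.4 m/s
t = 0.003928 h × 3600.0 = 14.1408 s
d = v × t = 26.4 × 14.1408 = 373.317 m
d = 373.317 m / 0.001 = 373300 mm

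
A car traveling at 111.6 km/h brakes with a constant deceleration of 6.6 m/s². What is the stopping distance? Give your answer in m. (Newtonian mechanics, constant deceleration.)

v₀ = 111.6 km/h × 0.2777777777777778 = 31.0 m/s
d = v₀² / (2a) = 31.0² / (2 × 6.6) = 961.0 / 13.2 = 72.8 m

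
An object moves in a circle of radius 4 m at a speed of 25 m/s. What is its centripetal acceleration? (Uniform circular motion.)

a_c = v²/r = 25²/4 = 625/4 = 156.25 m/s²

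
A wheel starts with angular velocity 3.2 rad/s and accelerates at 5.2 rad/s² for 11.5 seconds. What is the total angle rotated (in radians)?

θ = ω₀t + ½αt² = 3.2×11.5 + ½×5.2×11.5² = 380.65 rad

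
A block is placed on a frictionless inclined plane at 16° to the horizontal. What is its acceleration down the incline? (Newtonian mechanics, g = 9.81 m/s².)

a = g sin(θ) = 9.81 × sin(16°) = 9.81 × 0.2756 = 2.7 m/s²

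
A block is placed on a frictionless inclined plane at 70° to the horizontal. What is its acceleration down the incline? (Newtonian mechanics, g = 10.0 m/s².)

a = g sin(θ) = 10.0 × sin(70°) = 10.0 × 0.9397 = 9.4 m/s²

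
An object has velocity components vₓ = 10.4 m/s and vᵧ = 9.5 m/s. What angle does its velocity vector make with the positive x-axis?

θ = arctan(vᵧ/vₓ) = arctan(9.5/10.4) = 42.41°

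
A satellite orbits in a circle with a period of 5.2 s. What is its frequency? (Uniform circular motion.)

f = 1/T = 1/5.2 = 0.1923 Hz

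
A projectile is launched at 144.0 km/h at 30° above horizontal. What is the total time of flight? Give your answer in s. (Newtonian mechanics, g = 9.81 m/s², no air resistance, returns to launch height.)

v₀ = 144.0 km/h × 0.2777777777777778 = 40.0 m/s
T = 2 × v₀ × sin(θ) / g = 2 × 40.0 × sin(30°) / 9.81 = 2 × 40.0 × 0.5 / 9.81 = 4.077 s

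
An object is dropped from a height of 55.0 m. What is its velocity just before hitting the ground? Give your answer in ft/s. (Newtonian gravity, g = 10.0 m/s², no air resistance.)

v = √(2gh) = √(2 × 10.0 × 55.0) = 33.1662 m/s
v = 33.1662 m/s / 0.3048 = 108.8 ft/s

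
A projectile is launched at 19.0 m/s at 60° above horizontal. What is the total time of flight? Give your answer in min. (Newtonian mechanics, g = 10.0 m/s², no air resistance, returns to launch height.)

T = 2 × v₀ × sin(θ) / g = 2 × 19.0 × sin(60°) / 10.0 = 2 × 19.0 × 0.866025 / 10.0 = 3.2909 s
T = 3.2909 s / 60.0 = 0.05485 min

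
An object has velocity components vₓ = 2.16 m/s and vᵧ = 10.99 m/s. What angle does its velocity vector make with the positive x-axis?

θ = arctan(vᵧ/vₓ) = arctan(10.99/2.16) = 78.88°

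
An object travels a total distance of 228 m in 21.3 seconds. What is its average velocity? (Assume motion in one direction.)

v_avg = Δd / Δt = 228 / 21.3 = 10.7 m/s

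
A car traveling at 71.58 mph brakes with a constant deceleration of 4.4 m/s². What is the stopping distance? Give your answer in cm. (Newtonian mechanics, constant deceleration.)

v₀ = 71.58 mph × 0.44704 = 31.9991 m/s
d = v₀² / (2a) = 31.9991² / (2 × 4.4) = 1023.94 / 8.8 = 116.357 m
d = 116.357 m / 0.01 = 11640 cm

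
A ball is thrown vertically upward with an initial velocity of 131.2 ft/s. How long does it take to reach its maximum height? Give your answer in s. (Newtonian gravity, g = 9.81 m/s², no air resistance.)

v₀ = 131.2 ft/s × 0.3048 = 39.9898 m/s
t_up = v₀ / g = 39.9898 / 9.81 = 4.076 s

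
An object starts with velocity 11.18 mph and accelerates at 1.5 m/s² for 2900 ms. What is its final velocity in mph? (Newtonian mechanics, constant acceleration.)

v₀ = 11.18 mph × 0.44704 = 4.99791 m/s
t = 2900 ms × 0.001 = 2.9 s
v = v₀ + a × t = 4.99791 + 1.5 × 2.9 = 9.34791 m/s
v = 9.34791 m/s / 0.44704 = 20.91 mph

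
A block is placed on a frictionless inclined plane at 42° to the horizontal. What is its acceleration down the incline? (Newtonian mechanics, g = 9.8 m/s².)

a = g sin(θ) = 9.8 × sin(42°) = 9.8 × 0.6691 = 6.56 m/s²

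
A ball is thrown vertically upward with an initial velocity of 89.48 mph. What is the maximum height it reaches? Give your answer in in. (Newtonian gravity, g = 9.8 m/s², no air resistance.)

v₀ = 89.48 mph × 0.44704 = 40.0011 m/s
h_max = v₀² / (2g) = 40.0011² / (2 × 9.8) = 1600.09 / 19.6 = 81.6372 m
h_max = 81.6372 m / 0.0254 = 3214 in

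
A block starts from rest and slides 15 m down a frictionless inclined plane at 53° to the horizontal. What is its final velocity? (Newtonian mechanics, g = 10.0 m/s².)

a = g sin(θ) = 10.0 × sin(53°) = 7.9864 m/s²
v = √(2ad) = √(2 × 7.9864 × 15) = 15.48 m/s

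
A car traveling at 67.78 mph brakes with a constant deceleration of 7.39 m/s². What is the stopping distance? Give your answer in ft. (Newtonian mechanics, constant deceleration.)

v₀ = 67.78 mph × 0.44704 = 30.3004 m/s
d = v₀² / (2a) = 30.3004² / (2 × 7.39) = 918.114 / 14.78 = 62.1187 m
d = 62.1187 m / 0.3048 = 203.8 ft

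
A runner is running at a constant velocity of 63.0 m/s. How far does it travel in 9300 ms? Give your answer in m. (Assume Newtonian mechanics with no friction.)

t = 9300 ms × 0.001 = 9.3 s
d = v × t = 63.0 × 9.3 = 585.9 m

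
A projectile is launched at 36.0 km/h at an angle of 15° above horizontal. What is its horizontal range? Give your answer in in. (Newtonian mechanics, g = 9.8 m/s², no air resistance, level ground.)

v₀ = 36.0 km/h × 0.2777777777777778 = 10.0 m/s
R = v₀² × sin(2θ) / g = 10.0² × sin(2 × 15°) / 9.8 = 100.0 × 0.5 / 9.8 = 5.10204 m
R = 5.10204 m / 0.0254 = 200.9 in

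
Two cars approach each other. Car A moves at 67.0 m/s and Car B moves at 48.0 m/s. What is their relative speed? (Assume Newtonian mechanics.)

v_rel = v_A + v_B = 67.0 + 48.0 = 115.0 m/s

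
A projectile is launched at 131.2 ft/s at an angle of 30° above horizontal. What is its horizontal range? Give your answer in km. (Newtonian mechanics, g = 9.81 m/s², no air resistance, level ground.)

v₀ = 131.2 ft/s × 0.3048 = 39.9898 m/s
R = v₀² × sin(2θ) / g = 39.9898² × sin(2 × 30°) / 9.81 = 1599.18 × 0.866025 / 9.81 = 141.175 m
R = 141.175 m / 1000.0 = 0.1412 km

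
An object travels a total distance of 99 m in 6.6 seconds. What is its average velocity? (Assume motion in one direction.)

v_avg = Δd / Δt = 99 / 6.6 = 15.0 m/s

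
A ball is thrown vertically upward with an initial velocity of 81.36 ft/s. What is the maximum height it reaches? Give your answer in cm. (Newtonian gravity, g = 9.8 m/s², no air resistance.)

v₀ = 81.36 ft/s × 0.3048 = 24.7985 m/s
h_max = v₀² / (2g) = 24.7985² / (2 × 9.8) = 614.966 / 19.6 = 31.3758 m
h_max = 31.3758 m / 0.01 = 3138 cm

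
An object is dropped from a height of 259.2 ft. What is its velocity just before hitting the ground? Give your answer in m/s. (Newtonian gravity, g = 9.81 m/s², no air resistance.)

h = 259.2 ft × 0.3048 = 79.0042 m
v = √(2gh) = √(2 × 9.81 × 79.0042) = 39.37 m/s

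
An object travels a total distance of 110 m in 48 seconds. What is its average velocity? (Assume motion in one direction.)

v_avg = Δd / Δt = 110 / 48 = 2.29 m/s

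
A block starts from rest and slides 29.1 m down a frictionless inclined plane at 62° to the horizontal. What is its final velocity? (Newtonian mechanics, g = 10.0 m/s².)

a = g sin(θ) = 10.0 × sin(62°) = 8.8295 m/s²
v = √(2ad) = √(2 × 8.8295 × 29.1) = 22.67 m/s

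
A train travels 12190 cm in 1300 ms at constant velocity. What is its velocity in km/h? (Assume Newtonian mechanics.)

d = 12190 cm × 0.01 = 121.9 m
t = 1300 ms × 0.001 = 1.3 s
v = d / t = 121.9 / 1.3 = 93.7692 m/s
v = 93.7692 m/s / 0.2777777777777778 = 337.6 km/h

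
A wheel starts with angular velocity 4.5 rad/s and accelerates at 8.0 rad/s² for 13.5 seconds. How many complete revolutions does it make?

θ = ω₀t + ½αt² = 4.5×13.5 + ½×8.0×13.5² = 789.75 rad
Total revolutions = θ/(2π) = 789.75/(2π) = 125.69
Complete revolutions = ⌊125.69⌋ = 125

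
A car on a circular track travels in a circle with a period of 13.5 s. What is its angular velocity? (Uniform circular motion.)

ω = 2π/T = 2π/13.5 = 0.4654 rad/s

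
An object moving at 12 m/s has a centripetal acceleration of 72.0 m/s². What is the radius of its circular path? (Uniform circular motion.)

r = v²/a_c = 12²/72.0 = 2.0 m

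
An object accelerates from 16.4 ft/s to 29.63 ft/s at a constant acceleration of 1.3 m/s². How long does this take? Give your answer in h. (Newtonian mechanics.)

v₀ = 16.4 ft/s × 0.3048 = 4.99872 m/s
v = 29.63 ft/s × 0.3048 = 9.03122 m/s
t = (v - v₀) / a = (9.03122 - 4.99872) / 1.3 = 3.10192 s
t = 3.10192 s / 3600.0 = 0.0008616 h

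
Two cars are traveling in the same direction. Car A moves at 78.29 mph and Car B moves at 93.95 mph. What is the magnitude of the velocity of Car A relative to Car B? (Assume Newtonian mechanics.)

v_rel = |v_A - v_B| = |78.29 - 93.95| = 15.66 mph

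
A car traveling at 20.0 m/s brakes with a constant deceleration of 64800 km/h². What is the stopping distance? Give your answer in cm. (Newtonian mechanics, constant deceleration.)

a = 64800 km/h² × 7.716049382716049e-05 = 5.0 m/s²
d = v₀² / (2a) = 20.0² / (2 × 5.0) = 400.0 / 10.0 = 40.0 m
d = 40.0 m / 0.01 = 4000 cm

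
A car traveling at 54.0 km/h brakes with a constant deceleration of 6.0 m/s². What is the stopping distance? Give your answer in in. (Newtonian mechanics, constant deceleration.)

v₀ = 54.0 km/h × 0.2777777777777778 = 15.0 m/s
d = v₀² / (2a) = 15.0² / (2 × 6.0) = 225.0 / 12.0 = 18.75 m
d = 18.75 m / 0.0254 = 738.2 in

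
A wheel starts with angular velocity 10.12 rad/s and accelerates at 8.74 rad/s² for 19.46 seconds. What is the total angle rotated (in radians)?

θ = ω₀t + ½αt² = 10.12×19.46 + ½×8.74×19.46² = 1851.82 rad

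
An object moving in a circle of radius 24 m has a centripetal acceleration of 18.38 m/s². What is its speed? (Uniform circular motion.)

v = √(a_c × r) = √(18.38 × 24) = 21.0 m/s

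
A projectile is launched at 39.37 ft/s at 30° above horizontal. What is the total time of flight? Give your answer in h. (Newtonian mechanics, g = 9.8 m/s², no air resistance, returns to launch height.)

v₀ = 39.37 ft/s × 0.3048 = 12.0 m/s
T = 2 × v₀ × sin(θ) / g = 2 × 12.0 × sin(30°) / 9.8 = 2 × 12.0 × 0.5 / 9.8 = 1.22449 s
T = 1.22449 s / 3600.0 = 0.0003401 h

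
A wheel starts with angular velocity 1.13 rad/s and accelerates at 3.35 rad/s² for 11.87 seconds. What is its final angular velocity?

ω = ω₀ + αt = 1.13 + 3.35 × 11.87 = 40.89 rad/s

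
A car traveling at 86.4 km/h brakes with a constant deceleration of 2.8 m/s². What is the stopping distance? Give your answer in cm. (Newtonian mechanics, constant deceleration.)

v₀ = 86.4 km/h × 0.2777777777777778 = 24.0 m/s
d = v₀² / (2a) = 24.0² / (2 × 2.8) = 576.0 / 5.6 = 102.857 m
d = 102.857 m / 0.01 = 10290 cm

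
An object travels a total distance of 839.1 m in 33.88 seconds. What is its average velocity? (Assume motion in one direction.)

v_avg = Δd / Δt = 839.1 / 33.88 = 24.77 m/s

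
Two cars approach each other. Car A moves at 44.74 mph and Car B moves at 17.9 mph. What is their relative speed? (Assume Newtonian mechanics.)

v_rel = v_A + v_B = 44.74 + 17.9 = 62.64 mph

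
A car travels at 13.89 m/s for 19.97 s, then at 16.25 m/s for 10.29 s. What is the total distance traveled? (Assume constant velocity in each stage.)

d₁ = v₁t₁ = 13.89 × 19.97 = 277.3833 m
d₂ = v₂t₂ = 16.25 × 10.29 = 167.2125 m
d_total = 277.3833 + 167.2125 = 444.6 m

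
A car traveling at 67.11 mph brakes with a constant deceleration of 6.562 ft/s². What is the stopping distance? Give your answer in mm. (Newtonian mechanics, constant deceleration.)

v₀ = 67.11 mph × 0.44704 = 30.0009 m/s
a = 6.562 ft/s² × 0.3048 = 2.0001 m/s²
d = v₀² / (2a) = 30.0009² / (2 × 2.0001) = 900.054 / 4.0002 = 225.002 m
d = 225.002 m / 0.001 = 225000 mm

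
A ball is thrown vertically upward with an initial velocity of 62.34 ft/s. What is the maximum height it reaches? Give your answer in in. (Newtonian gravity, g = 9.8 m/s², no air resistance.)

v₀ = 62.34 ft/s × 0.3048 = 19.0012 m/s
h_max = v₀² / (2g) = 19.0012² / (2 × 9.8) = 361.046 / 19.6 = 18.4207 m
h_max = 18.4207 m / 0.0254 = 725.2 in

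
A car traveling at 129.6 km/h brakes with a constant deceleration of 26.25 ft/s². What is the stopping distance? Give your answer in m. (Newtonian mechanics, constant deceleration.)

v₀ = 129.6 km/h × 0.2777777777777778 = 36.0 m/s
a = 26.25 ft/s² × 0.3048 = 8.001 m/s²
d = v₀² / (2a) = 36.0² / (2 × 8.001) = 1296.0 / 16.002 = 80.99 m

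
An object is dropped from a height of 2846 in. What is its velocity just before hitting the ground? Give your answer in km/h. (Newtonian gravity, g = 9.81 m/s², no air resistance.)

h = 2846 in × 0.0254 = 72.2884 m
v = √(2gh) = √(2 × 9.81 × 72.2884) = 37.6603 m/s
v = 37.6603 m/s / 0.2777777777777778 = 135.6 km/h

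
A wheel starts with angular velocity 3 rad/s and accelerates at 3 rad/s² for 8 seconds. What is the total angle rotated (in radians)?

θ = ω₀t + ½αt² = 3×8 + ½×3×8² = 120.0 rad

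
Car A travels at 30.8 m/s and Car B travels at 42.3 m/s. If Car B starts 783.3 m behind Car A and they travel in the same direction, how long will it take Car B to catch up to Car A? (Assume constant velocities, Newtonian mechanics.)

Relative speed: v_rel = 42.3 - 30.8 = 11.5 m/s
Time to catch: t = d₀/v_rel = 783.3/11.5 = 68.11 s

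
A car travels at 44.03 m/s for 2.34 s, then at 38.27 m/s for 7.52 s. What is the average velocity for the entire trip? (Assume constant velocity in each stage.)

d₁ = v₁t₁ = 44.03 × 2.34 = 103.0302 m
d₂ = v₂t₂ = 38.27 × 7.52 = 287.7904 m
d_total = 390.8206 m, t_total = 9.86 s
v_avg = d_total/t_total = 390.8206/9.86 = 39.64 m/s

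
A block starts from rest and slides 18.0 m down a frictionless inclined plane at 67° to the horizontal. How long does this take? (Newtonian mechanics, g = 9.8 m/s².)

a = g sin(θ) = 9.8 × sin(67°) = 9.0209 m/s²
t = √(2d/a) = √(2 × 18.0 / 9.0209) = 2.0 s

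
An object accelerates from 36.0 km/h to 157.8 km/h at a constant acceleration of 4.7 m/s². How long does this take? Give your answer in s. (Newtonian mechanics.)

v₀ = 36.0 km/h × 0.2777777777777778 = 10.0 m/s
v = 157.8 km/h × 0.2777777777777778 = 43.8333 m/s
t = (v - v₀) / a = (43.8333 - 10.0) / 4.7 = 7.199 s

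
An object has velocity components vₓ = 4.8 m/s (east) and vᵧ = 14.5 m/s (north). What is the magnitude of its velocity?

|v| = √(vₓ² + vᵧ²) = √(4.8² + 14.5²) = √(233.29) = 15.27 m/s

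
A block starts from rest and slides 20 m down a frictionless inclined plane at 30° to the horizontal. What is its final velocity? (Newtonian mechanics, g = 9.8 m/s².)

a = g sin(θ) = 9.8 × sin(30°) = 4.9 m/s²
v = √(2ad) = √(2 × 4.9 × 20) = 14.0 m/s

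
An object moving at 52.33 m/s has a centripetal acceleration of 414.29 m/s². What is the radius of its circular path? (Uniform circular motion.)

r = v²/a_c = 52.33²/414.29 = 6.61 m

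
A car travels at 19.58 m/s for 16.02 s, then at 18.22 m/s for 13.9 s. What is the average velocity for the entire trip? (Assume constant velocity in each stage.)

d₁ = v₁t₁ = 19.58 × 16.02 = 313.6716 m
d₂ = v₂t₂ = 18.22 × 13.9 = 253.258 m
d_total = 566.9296 m, t_total = 29.92 s
v_avg = d_total/t_total = 566.9296/29.92 = 18.95 m/s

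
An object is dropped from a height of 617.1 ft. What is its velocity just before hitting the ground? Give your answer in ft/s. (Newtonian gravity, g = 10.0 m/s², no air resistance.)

h = 617.1 ft × 0.3048 = 188.092 m
v = √(2gh) = √(2 × 10.0 × 188.092) = 61.3338 m/s
v = 61.3338 m/s / 0.3048 = 201.2 ft/s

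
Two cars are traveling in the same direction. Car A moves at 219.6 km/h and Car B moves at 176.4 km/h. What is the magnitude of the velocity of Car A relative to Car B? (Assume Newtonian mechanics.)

v_rel = |v_A - v_B| = |219.6 - 176.4| = 43.2 km/h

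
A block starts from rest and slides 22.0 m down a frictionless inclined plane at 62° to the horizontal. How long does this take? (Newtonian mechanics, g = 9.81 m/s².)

a = g sin(θ) = 9.81 × sin(62°) = 8.6617 m/s²
t = √(2d/a) = √(2 × 22.0 / 8.6617) = 2.25 s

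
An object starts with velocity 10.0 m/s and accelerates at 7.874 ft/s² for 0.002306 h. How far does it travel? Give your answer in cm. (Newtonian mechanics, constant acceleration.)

a = 7.874 ft/s² × 0.3048 = 2.4 m/s²
t = 0.002306 h × 3600.0 = 8.3016 s
d = v₀ × t + ½ × a × t² = 10.0 × 8.3016 + 0.5 × 2.4 × 8.3016² = 165.716 m
d = 165.716 m / 0.01 = 16570 cm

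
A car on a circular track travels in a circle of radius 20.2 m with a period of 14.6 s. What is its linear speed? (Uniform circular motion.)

v = 2πr/T = 2π×20.2/14.6 = 8.69 m/s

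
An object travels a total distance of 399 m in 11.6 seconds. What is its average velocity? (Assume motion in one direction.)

v_avg = Δd / Δt = 399 / 11.6 = 34.4 m/s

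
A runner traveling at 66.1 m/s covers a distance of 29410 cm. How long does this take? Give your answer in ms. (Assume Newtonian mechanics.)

d = 29410 cm × 0.01 = 294.1 m
t = d / v = 294.1 / 66.1 = 4.44932 s
t = 4.44932 s / 0.001 = 4449 ms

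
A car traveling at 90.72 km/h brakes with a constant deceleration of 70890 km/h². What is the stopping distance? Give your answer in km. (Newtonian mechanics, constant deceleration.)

v₀ = 90.72 km/h × 0.2777777777777778 = 25.2 m/s
a = 70890 km/h² × 7.716049382716049e-05 = 5.46991 m/s²
d = v₀² / (2a) = 25.2² / (2 × 5.46991) = 635.04 / 10.9398 = 58.0486 m
d = 58.0486 m / 1000.0 = 0.05805 km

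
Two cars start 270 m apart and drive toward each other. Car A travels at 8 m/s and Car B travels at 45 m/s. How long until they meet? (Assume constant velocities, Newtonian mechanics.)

Combined speed: v_combined = 8 + 45 = 53 m/s
Time to meet: t = d/v_combined = 270/53 = 5.09 s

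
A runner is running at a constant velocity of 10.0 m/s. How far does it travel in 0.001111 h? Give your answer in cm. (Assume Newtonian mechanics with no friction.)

t = 0.001111 h × 3600.0 = 3.9996 s
d = v × t = 10.0 × 3.9996 = 39.996 m
d = 39.996 m / 0.01 = 4000 cm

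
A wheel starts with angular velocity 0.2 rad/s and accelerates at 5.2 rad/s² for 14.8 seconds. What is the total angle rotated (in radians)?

θ = ω₀t + ½αt² = 0.2×14.8 + ½×5.2×14.8² = 572.46 rad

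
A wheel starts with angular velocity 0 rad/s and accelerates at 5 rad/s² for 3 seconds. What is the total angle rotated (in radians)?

θ = ω₀t + ½αt² = 0×3 + ½×5×3² = 22.5 rad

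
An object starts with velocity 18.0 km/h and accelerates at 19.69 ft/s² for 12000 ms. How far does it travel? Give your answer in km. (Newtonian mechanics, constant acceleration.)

v₀ = 18.0 km/h × 0.2777777777777778 = 5.0 m/s
a = 19.69 ft/s² × 0.3048 = 6.00151 m/s²
t = 12000 ms × 0.001 = 12.0 s
d = v₀ × t + ½ × a × t² = 5.0 × 12.0 + 0.5 × 6.00151 × 12.0² = 492.109 m
d = 492.109 m / 1000.0 = 0.4921 km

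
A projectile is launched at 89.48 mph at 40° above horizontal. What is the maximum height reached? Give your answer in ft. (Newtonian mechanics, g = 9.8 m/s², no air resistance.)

v₀ = 89.48 mph × 0.44704 = 40.0011 m/s
H = v₀² × sin²(θ) / (2g) = 40.0011² × sin(40°)² / (2 × 9.8) = 1600.09 × 0.413176 / 19.6 = 33.7306 m
H = 33.7306 m / 0.3048 = 110.7 ft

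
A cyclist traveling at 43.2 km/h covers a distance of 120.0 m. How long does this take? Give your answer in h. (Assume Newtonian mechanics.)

v = 43.2 km/h × 0.2777777777777778 = 12.0 m/s
t = d / v = 120.0 / 12.0 = 10.0 s
t = 10.0 s / 3600.0 = 0.002778 h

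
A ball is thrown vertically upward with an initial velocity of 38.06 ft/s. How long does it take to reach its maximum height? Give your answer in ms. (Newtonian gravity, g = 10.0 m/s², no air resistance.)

v₀ = 38.06 ft/s × 0.3048 = 11.6007 m/s
t_up = v₀ / g = 11.6007 / 10.0 = 1.16007 s
t_up = 1.16007 s / 0.001 = 1160 ms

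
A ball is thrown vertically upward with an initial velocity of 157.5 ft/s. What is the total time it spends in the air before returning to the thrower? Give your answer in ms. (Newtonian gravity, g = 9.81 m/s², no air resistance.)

v₀ = 157.5 ft/s × 0.3048 = 48.006 m/s
t_total = 2 × v₀ / g = 2 × 48.006 / 9.81 = 9.78716 s
t_total = 9.78716 s / 0.001 = 9787 ms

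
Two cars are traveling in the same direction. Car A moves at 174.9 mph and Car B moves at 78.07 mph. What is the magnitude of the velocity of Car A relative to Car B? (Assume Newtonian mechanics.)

v_rel = |v_A - v_B| = |174.9 - 78.07| = 96.83 mph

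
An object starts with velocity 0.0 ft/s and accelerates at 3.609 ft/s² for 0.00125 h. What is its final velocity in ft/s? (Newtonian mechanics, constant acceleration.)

v₀ = 0.0 ft/s × 0.3048 = 0.0 m/s
a = 3.609 ft/s² × 0.3048 = 1.10002 m/s²
t = 0.00125 h × 3600.0 = 4.5 s
v = v₀ + a × t = 0.0 + 1.10002 × 4.5 = 4.95009 m/s
v = 4.95009 m/s / 0.3048 = 16.24 ft/s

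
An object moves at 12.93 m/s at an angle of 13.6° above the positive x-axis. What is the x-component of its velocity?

vₓ = v cos(θ) = 12.93 × cos(13.6°) = 12.57 m/s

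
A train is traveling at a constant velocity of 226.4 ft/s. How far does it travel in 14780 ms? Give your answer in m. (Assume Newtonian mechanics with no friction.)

v = 226.4 ft/s × 0.3048 = 69.0067 m/s
t = 14780 ms × 0.001 = 14.78 s
d = v × t = 69.0067 × 14.78 = 1020 m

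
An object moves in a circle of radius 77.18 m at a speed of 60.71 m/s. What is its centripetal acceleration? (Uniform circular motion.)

a_c = v²/r = 60.71²/77.18 = 3685.7041/77.18 = 47.75 m/s²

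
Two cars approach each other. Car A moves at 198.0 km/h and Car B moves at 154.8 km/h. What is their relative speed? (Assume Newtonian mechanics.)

v_rel = v_A + v_B = 198.0 + 154.8 = 352.8 km/h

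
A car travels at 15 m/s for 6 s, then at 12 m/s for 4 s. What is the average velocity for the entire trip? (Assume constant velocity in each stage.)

d₁ = v₁t₁ = 15 × 6 = 90 m
d₂ = v₂t₂ = 12 × 4 = 48 m
d_total = 138 m, t_total = 10 s
v_avg = d_total/t_total = 138/10 = 13.8 m/s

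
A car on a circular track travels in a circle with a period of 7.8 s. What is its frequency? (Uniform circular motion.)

f = 1/T = 1/7.8 = 0.1282 Hz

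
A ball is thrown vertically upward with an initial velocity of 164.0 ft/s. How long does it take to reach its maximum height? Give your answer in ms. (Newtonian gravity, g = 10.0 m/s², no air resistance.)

v₀ = 164.0 ft/s × 0.3048 = 49.9872 m/s
t_up = v₀ / g = 49.9872 / 10.0 = 4.99872 s
t_up = 4.99872 s / 0.001 = 4999 ms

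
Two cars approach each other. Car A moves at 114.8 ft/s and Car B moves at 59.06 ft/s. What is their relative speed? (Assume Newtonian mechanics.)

v_rel = v_A + v_B = 114.8 + 59.06 = 173.86 ft/s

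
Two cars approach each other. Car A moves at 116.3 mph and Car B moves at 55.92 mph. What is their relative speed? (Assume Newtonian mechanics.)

v_rel = v_A + v_B = 116.3 + 55.92 = 172.22 mph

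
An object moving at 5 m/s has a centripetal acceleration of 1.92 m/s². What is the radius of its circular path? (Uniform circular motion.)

r = v²/a_c = 5²/1.92 = 13.02 m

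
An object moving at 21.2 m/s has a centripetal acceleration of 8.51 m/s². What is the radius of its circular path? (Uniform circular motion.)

r = v²/a_c = 21.2²/8.51 = 52.81 m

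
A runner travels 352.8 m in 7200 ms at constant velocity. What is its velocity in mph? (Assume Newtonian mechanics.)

t = 7200 ms × 0.001 = 7.2 s
v = d / t = 352.8 / 7.2 = 49.0 m/s
v = 49.0 m/s / 0.44704 = 109.6 mph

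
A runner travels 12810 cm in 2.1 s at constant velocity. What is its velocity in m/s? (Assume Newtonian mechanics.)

d = 12810 cm × 0.01 = 128.1 m
v = d / t = 128.1 / 2.1 = 61.0 m/s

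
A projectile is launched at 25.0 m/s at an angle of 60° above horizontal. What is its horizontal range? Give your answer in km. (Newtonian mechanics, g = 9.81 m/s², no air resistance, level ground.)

R = v₀² × sin(2θ) / g = 25.0² × sin(2 × 60°) / 9.81 = 625.0 × 0.866025 / 9.81 = 55.1749 m
R = 55.1749 m / 1000.0 = 0.05517 km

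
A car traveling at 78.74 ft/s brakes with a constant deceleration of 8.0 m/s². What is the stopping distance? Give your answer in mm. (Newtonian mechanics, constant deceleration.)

v₀ = 78.74 ft/s × 0.3048 = 24.0 m/s
d = v₀² / (2a) = 24.0² / (2 × 8.0) = 576.0 / 16.0 = 36.0 m
d = 36.0 m / 0.001 = 36000 mm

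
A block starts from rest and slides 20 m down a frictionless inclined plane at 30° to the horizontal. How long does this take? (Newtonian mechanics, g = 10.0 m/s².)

a = g sin(θ) = 10.0 × sin(30°) = 5.0 m/s²
t = √(2d/a) = √(2 × 20 / 5.0) = 2.83 s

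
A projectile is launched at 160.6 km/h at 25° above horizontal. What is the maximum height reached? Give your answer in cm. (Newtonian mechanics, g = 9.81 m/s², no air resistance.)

v₀ = 160.6 km/h × 0.2777777777777778 = 44.6111 m/s
H = v₀² × sin²(θ) / (2g) = 44.6111² × sin(25°)² / (2 × 9.81) = 1990.15 × 0.178606 / 19.62 = 18.1169 m
H = 18.1169 m / 0.01 = 1812 cm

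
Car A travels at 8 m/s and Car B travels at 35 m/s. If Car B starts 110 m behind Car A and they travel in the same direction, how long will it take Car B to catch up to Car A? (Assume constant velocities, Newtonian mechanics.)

Relative speed: v_rel = 35 - 8 = 27 m/s
Time to catch: t = d₀/v_rel = 110/27 = 4.07 s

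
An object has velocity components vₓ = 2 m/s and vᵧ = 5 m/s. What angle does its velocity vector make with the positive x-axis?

θ = arctan(vᵧ/vₓ) = arctan(5/2) = 68.2°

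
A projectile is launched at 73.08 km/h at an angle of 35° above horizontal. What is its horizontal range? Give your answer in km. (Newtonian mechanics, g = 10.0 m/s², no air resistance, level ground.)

v₀ = 73.08 km/h × 0.2777777777777778 = 20.3 m/s
R = v₀² × sin(2θ) / g = 20.3² × sin(2 × 35°) / 10.0 = 412.09 × 0.939693 / 10.0 = 38.7238 m
R = 38.7238 m / 1000.0 = 0.03872 km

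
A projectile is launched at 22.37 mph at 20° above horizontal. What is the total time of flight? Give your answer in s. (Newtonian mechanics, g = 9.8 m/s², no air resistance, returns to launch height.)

v₀ = 22.37 mph × 0.44704 = 10.0003 m/s
T = 2 × v₀ × sin(θ) / g = 2 × 10.0003 × sin(20°) / 9.8 = 2 × 10.0003 × 0.34202 / 9.8 = 0.698 s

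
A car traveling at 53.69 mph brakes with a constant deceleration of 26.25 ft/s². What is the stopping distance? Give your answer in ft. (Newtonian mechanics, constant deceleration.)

v₀ = 53.69 mph × 0.44704 = 24.0016 m/s
a = 26.25 ft/s² × 0.3048 = 8.001 m/s²
d = v₀² / (2a) = 24.0016² / (2 × 8.001) = 576.077 / 16.002 = 36.0003 m
d = 36.0003 m / 0.3048 = 118.1 ft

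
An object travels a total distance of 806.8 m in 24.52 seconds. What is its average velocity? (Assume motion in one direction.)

v_avg = Δd / Δt = 806.8 / 24.52 = 32.9 m/s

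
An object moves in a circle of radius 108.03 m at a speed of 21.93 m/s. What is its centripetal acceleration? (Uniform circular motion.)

a_c = v²/r = 21.93²/108.03 = 480.9249/108.03 = 4.45 m/s²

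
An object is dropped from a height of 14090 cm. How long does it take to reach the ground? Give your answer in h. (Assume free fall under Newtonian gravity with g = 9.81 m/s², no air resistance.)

h = 14090 cm × 0.01 = 140.9 m
t = √(2h/g) = √(2 × 140.9 / 9.81) = 5.35964 s
t = 5.35964 s / 3600.0 = 0.001489 h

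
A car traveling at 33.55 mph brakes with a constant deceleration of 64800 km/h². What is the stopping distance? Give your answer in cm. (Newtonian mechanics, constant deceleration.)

v₀ = 33.55 mph × 0.44704 = 14.9982 m/s
a = 64800 km/h² × 7.716049382716049e-05 = 5.0 m/s²
d = v₀² / (2a) = 14.9982² / (2 × 5.0) = 224.946 / 10.0 = 22.4946 m
d = 22.4946 m / 0.01 = 2249 cm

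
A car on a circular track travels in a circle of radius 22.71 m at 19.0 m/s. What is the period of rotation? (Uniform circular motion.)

T = 2πr/v = 2π×22.71/19.0 = 7.51 s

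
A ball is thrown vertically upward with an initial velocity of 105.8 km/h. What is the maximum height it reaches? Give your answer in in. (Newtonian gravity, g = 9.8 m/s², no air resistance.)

v₀ = 105.8 km/h × 0.2777777777777778 = 29.3889 m/s
h_max = v₀² / (2g) = 29.3889² / (2 × 9.8) = 863.707 / 19.6 = 44.0667 m
h_max = 44.0667 m / 0.0254 = 1735 in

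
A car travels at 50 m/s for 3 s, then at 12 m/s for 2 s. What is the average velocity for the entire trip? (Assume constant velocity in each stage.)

d₁ = v₁t₁ = 50 × 3 = 150 m
d₂ = v₂t₂ = 12 × 2 = 24 m
d_total = 174 m, t_total = 5 s
v_avg = d_total/t_total = 174/5 = 34.8 m/s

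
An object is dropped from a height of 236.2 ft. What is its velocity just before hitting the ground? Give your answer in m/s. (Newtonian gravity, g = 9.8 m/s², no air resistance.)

h = 236.2 ft × 0.3048 = 71.9938 m
v = √(2gh) = √(2 × 9.8 × 71.9938) = 37.56 m/s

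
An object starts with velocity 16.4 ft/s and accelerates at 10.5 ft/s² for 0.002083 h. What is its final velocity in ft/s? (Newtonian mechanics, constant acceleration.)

v₀ = 16.4 ft/s × 0.3048 = 4.99872 m/s
a = 10.5 ft/s² × 0.3048 = 3.2004 m/s²
t = 0.002083 h × 3600.0 = 7.4988 s
v = v₀ + a × t = 4.99872 + 3.2004 × 7.4988 = 28.9979 m/s
v = 28.9979 m/s / 0.3048 = 95.14 ft/s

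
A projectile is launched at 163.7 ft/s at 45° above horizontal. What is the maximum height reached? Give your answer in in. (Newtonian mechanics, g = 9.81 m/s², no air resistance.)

v₀ = 163.7 ft/s × 0.3048 = 49.8958 m/s
H = v₀² × sin²(θ) / (2g) = 49.8958² × sin(45°)² / (2 × 9.81) = 2489.59 × 0.5 / 19.62 = 63.4452 m
H = 63.4452 m / 0.0254 = 2498 in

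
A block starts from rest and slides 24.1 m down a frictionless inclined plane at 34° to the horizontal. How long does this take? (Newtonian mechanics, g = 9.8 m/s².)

a = g sin(θ) = 9.8 × sin(34°) = 5.4801 m/s²
t = √(2d/a) = √(2 × 24.1 / 5.4801) = 2.97 s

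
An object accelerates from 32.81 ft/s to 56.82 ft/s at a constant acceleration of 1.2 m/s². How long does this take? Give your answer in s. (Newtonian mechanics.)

v₀ = 32.81 ft/s × 0.3048 = 10.00049 m/s
v = 56.82 ft/s × 0.3048 = 17.31874 m/s
t = (v - v₀) / a = (17.31874 - 10.00049) / 1.2 = 6.099 s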